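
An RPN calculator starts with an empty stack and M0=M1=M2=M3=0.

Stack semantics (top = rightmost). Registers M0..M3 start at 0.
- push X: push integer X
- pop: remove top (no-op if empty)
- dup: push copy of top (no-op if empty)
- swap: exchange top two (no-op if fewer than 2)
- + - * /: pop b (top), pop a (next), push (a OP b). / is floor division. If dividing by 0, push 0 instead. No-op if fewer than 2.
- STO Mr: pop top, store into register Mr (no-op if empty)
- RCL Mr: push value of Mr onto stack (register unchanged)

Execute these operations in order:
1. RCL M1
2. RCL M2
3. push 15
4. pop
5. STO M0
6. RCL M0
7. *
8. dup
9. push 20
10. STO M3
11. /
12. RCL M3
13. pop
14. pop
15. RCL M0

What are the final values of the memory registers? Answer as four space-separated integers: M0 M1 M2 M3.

Answer: 0 0 0 20

Derivation:
After op 1 (RCL M1): stack=[0] mem=[0,0,0,0]
After op 2 (RCL M2): stack=[0,0] mem=[0,0,0,0]
After op 3 (push 15): stack=[0,0,15] mem=[0,0,0,0]
After op 4 (pop): stack=[0,0] mem=[0,0,0,0]
After op 5 (STO M0): stack=[0] mem=[0,0,0,0]
After op 6 (RCL M0): stack=[0,0] mem=[0,0,0,0]
After op 7 (*): stack=[0] mem=[0,0,0,0]
After op 8 (dup): stack=[0,0] mem=[0,0,0,0]
After op 9 (push 20): stack=[0,0,20] mem=[0,0,0,0]
After op 10 (STO M3): stack=[0,0] mem=[0,0,0,20]
After op 11 (/): stack=[0] mem=[0,0,0,20]
After op 12 (RCL M3): stack=[0,20] mem=[0,0,0,20]
After op 13 (pop): stack=[0] mem=[0,0,0,20]
After op 14 (pop): stack=[empty] mem=[0,0,0,20]
After op 15 (RCL M0): stack=[0] mem=[0,0,0,20]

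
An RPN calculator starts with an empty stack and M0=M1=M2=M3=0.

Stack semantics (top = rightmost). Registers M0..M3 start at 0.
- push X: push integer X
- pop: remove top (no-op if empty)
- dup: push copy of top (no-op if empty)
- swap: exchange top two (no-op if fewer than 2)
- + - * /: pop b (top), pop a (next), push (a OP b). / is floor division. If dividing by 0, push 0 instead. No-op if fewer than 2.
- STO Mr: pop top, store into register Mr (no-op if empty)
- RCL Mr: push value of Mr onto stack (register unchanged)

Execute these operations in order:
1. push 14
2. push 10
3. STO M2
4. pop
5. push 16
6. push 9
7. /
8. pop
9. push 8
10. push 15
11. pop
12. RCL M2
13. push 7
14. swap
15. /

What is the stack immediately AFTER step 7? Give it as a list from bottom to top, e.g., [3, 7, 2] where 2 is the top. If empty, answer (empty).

After op 1 (push 14): stack=[14] mem=[0,0,0,0]
After op 2 (push 10): stack=[14,10] mem=[0,0,0,0]
After op 3 (STO M2): stack=[14] mem=[0,0,10,0]
After op 4 (pop): stack=[empty] mem=[0,0,10,0]
After op 5 (push 16): stack=[16] mem=[0,0,10,0]
After op 6 (push 9): stack=[16,9] mem=[0,0,10,0]
After op 7 (/): stack=[1] mem=[0,0,10,0]

[1]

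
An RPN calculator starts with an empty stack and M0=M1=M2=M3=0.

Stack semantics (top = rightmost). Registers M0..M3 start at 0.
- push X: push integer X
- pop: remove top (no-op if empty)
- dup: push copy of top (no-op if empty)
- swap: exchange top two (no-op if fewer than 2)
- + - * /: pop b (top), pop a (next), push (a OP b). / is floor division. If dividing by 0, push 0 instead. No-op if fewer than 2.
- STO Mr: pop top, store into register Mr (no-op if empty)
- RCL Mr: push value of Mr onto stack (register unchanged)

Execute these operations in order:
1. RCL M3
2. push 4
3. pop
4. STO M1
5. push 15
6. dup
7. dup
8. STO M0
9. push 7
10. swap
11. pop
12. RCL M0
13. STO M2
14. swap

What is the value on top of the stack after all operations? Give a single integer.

Answer: 15

Derivation:
After op 1 (RCL M3): stack=[0] mem=[0,0,0,0]
After op 2 (push 4): stack=[0,4] mem=[0,0,0,0]
After op 3 (pop): stack=[0] mem=[0,0,0,0]
After op 4 (STO M1): stack=[empty] mem=[0,0,0,0]
After op 5 (push 15): stack=[15] mem=[0,0,0,0]
After op 6 (dup): stack=[15,15] mem=[0,0,0,0]
After op 7 (dup): stack=[15,15,15] mem=[0,0,0,0]
After op 8 (STO M0): stack=[15,15] mem=[15,0,0,0]
After op 9 (push 7): stack=[15,15,7] mem=[15,0,0,0]
After op 10 (swap): stack=[15,7,15] mem=[15,0,0,0]
After op 11 (pop): stack=[15,7] mem=[15,0,0,0]
After op 12 (RCL M0): stack=[15,7,15] mem=[15,0,0,0]
After op 13 (STO M2): stack=[15,7] mem=[15,0,15,0]
After op 14 (swap): stack=[7,15] mem=[15,0,15,0]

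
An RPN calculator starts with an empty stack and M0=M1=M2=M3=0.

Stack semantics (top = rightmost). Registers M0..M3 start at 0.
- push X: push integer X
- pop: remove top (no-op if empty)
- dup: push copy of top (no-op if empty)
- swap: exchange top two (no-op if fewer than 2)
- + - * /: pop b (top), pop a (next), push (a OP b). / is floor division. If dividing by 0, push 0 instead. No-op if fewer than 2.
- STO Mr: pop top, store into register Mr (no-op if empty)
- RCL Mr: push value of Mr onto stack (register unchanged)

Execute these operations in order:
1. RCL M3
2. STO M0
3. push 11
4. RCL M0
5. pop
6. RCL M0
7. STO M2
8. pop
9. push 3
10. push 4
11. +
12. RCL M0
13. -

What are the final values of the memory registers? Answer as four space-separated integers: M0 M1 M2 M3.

After op 1 (RCL M3): stack=[0] mem=[0,0,0,0]
After op 2 (STO M0): stack=[empty] mem=[0,0,0,0]
After op 3 (push 11): stack=[11] mem=[0,0,0,0]
After op 4 (RCL M0): stack=[11,0] mem=[0,0,0,0]
After op 5 (pop): stack=[11] mem=[0,0,0,0]
After op 6 (RCL M0): stack=[11,0] mem=[0,0,0,0]
After op 7 (STO M2): stack=[11] mem=[0,0,0,0]
After op 8 (pop): stack=[empty] mem=[0,0,0,0]
After op 9 (push 3): stack=[3] mem=[0,0,0,0]
After op 10 (push 4): stack=[3,4] mem=[0,0,0,0]
After op 11 (+): stack=[7] mem=[0,0,0,0]
After op 12 (RCL M0): stack=[7,0] mem=[0,0,0,0]
After op 13 (-): stack=[7] mem=[0,0,0,0]

Answer: 0 0 0 0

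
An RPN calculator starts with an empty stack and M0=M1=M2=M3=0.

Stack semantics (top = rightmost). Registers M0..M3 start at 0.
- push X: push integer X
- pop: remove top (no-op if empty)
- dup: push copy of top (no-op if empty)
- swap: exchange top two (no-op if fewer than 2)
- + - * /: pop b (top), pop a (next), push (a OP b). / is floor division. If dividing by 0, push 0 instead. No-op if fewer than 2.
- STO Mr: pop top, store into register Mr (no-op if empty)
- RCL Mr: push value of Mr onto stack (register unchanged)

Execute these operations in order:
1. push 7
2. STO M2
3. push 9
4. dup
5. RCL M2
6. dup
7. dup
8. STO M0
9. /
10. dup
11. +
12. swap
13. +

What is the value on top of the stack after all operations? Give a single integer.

Answer: 11

Derivation:
After op 1 (push 7): stack=[7] mem=[0,0,0,0]
After op 2 (STO M2): stack=[empty] mem=[0,0,7,0]
After op 3 (push 9): stack=[9] mem=[0,0,7,0]
After op 4 (dup): stack=[9,9] mem=[0,0,7,0]
After op 5 (RCL M2): stack=[9,9,7] mem=[0,0,7,0]
After op 6 (dup): stack=[9,9,7,7] mem=[0,0,7,0]
After op 7 (dup): stack=[9,9,7,7,7] mem=[0,0,7,0]
After op 8 (STO M0): stack=[9,9,7,7] mem=[7,0,7,0]
After op 9 (/): stack=[9,9,1] mem=[7,0,7,0]
After op 10 (dup): stack=[9,9,1,1] mem=[7,0,7,0]
After op 11 (+): stack=[9,9,2] mem=[7,0,7,0]
After op 12 (swap): stack=[9,2,9] mem=[7,0,7,0]
After op 13 (+): stack=[9,11] mem=[7,0,7,0]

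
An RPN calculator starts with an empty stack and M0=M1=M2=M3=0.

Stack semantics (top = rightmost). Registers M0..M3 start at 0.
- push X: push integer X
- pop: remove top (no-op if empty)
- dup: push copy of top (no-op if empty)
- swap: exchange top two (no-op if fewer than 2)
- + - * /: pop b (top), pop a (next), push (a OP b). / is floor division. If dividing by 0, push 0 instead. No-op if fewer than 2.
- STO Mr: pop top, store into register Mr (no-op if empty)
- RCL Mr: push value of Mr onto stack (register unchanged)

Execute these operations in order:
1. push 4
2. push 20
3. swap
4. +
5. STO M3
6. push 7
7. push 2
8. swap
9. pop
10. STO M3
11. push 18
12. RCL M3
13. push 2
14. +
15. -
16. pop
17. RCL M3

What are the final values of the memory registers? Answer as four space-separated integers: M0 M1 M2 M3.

After op 1 (push 4): stack=[4] mem=[0,0,0,0]
After op 2 (push 20): stack=[4,20] mem=[0,0,0,0]
After op 3 (swap): stack=[20,4] mem=[0,0,0,0]
After op 4 (+): stack=[24] mem=[0,0,0,0]
After op 5 (STO M3): stack=[empty] mem=[0,0,0,24]
After op 6 (push 7): stack=[7] mem=[0,0,0,24]
After op 7 (push 2): stack=[7,2] mem=[0,0,0,24]
After op 8 (swap): stack=[2,7] mem=[0,0,0,24]
After op 9 (pop): stack=[2] mem=[0,0,0,24]
After op 10 (STO M3): stack=[empty] mem=[0,0,0,2]
After op 11 (push 18): stack=[18] mem=[0,0,0,2]
After op 12 (RCL M3): stack=[18,2] mem=[0,0,0,2]
After op 13 (push 2): stack=[18,2,2] mem=[0,0,0,2]
After op 14 (+): stack=[18,4] mem=[0,0,0,2]
After op 15 (-): stack=[14] mem=[0,0,0,2]
After op 16 (pop): stack=[empty] mem=[0,0,0,2]
After op 17 (RCL M3): stack=[2] mem=[0,0,0,2]

Answer: 0 0 0 2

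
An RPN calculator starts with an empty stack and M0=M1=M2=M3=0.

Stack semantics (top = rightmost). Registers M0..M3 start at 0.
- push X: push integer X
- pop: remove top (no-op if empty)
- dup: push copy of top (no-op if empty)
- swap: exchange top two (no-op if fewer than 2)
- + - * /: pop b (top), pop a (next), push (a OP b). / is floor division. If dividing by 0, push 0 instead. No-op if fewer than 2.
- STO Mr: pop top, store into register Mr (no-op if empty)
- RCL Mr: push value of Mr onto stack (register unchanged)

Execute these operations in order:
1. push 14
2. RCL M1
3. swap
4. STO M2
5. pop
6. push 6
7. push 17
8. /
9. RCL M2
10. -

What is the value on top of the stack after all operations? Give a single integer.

After op 1 (push 14): stack=[14] mem=[0,0,0,0]
After op 2 (RCL M1): stack=[14,0] mem=[0,0,0,0]
After op 3 (swap): stack=[0,14] mem=[0,0,0,0]
After op 4 (STO M2): stack=[0] mem=[0,0,14,0]
After op 5 (pop): stack=[empty] mem=[0,0,14,0]
After op 6 (push 6): stack=[6] mem=[0,0,14,0]
After op 7 (push 17): stack=[6,17] mem=[0,0,14,0]
After op 8 (/): stack=[0] mem=[0,0,14,0]
After op 9 (RCL M2): stack=[0,14] mem=[0,0,14,0]
After op 10 (-): stack=[-14] mem=[0,0,14,0]

Answer: -14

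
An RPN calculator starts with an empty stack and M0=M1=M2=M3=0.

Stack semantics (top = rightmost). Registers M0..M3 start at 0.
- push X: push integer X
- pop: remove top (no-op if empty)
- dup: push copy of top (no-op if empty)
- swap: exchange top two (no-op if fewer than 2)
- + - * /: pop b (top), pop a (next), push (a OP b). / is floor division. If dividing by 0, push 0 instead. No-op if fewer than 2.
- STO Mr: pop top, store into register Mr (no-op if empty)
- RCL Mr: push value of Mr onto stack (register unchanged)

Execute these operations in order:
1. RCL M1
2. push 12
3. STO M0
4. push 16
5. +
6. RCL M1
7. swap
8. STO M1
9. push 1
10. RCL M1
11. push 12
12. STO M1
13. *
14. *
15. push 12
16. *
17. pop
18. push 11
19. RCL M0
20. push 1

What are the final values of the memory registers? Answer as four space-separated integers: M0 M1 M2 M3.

After op 1 (RCL M1): stack=[0] mem=[0,0,0,0]
After op 2 (push 12): stack=[0,12] mem=[0,0,0,0]
After op 3 (STO M0): stack=[0] mem=[12,0,0,0]
After op 4 (push 16): stack=[0,16] mem=[12,0,0,0]
After op 5 (+): stack=[16] mem=[12,0,0,0]
After op 6 (RCL M1): stack=[16,0] mem=[12,0,0,0]
After op 7 (swap): stack=[0,16] mem=[12,0,0,0]
After op 8 (STO M1): stack=[0] mem=[12,16,0,0]
After op 9 (push 1): stack=[0,1] mem=[12,16,0,0]
After op 10 (RCL M1): stack=[0,1,16] mem=[12,16,0,0]
After op 11 (push 12): stack=[0,1,16,12] mem=[12,16,0,0]
After op 12 (STO M1): stack=[0,1,16] mem=[12,12,0,0]
After op 13 (*): stack=[0,16] mem=[12,12,0,0]
After op 14 (*): stack=[0] mem=[12,12,0,0]
After op 15 (push 12): stack=[0,12] mem=[12,12,0,0]
After op 16 (*): stack=[0] mem=[12,12,0,0]
After op 17 (pop): stack=[empty] mem=[12,12,0,0]
After op 18 (push 11): stack=[11] mem=[12,12,0,0]
After op 19 (RCL M0): stack=[11,12] mem=[12,12,0,0]
After op 20 (push 1): stack=[11,12,1] mem=[12,12,0,0]

Answer: 12 12 0 0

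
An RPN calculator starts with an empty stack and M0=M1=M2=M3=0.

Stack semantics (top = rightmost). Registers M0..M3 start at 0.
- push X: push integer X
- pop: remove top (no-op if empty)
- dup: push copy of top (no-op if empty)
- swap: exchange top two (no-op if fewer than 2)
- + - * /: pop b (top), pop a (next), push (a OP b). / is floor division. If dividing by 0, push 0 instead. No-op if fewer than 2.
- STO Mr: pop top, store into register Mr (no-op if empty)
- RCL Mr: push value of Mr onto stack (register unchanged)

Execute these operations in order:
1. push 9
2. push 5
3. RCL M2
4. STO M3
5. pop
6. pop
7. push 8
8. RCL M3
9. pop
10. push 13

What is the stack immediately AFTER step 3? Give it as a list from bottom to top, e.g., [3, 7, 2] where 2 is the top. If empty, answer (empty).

After op 1 (push 9): stack=[9] mem=[0,0,0,0]
After op 2 (push 5): stack=[9,5] mem=[0,0,0,0]
After op 3 (RCL M2): stack=[9,5,0] mem=[0,0,0,0]

[9, 5, 0]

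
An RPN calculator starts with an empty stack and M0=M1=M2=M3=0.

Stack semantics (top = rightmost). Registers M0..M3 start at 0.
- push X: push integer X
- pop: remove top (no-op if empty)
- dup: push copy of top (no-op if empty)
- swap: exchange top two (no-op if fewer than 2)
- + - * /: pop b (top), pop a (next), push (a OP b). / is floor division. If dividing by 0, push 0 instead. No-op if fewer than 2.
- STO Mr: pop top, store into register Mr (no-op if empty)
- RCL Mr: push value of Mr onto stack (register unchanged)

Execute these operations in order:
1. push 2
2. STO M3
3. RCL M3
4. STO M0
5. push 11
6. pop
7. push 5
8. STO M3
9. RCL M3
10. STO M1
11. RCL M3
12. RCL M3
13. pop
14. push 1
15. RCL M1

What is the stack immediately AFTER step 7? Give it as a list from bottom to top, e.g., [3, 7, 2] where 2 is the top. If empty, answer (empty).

After op 1 (push 2): stack=[2] mem=[0,0,0,0]
After op 2 (STO M3): stack=[empty] mem=[0,0,0,2]
After op 3 (RCL M3): stack=[2] mem=[0,0,0,2]
After op 4 (STO M0): stack=[empty] mem=[2,0,0,2]
After op 5 (push 11): stack=[11] mem=[2,0,0,2]
After op 6 (pop): stack=[empty] mem=[2,0,0,2]
After op 7 (push 5): stack=[5] mem=[2,0,0,2]

[5]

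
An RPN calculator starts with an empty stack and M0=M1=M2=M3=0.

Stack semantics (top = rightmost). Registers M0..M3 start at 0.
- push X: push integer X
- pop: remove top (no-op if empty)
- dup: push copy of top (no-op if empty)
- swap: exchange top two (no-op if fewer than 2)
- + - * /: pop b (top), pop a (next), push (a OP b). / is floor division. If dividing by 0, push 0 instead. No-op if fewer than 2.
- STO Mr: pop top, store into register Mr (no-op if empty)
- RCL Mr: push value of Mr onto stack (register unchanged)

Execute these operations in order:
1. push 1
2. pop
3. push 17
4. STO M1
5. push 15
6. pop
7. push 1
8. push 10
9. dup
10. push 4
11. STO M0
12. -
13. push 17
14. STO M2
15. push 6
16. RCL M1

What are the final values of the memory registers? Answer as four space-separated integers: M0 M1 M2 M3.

After op 1 (push 1): stack=[1] mem=[0,0,0,0]
After op 2 (pop): stack=[empty] mem=[0,0,0,0]
After op 3 (push 17): stack=[17] mem=[0,0,0,0]
After op 4 (STO M1): stack=[empty] mem=[0,17,0,0]
After op 5 (push 15): stack=[15] mem=[0,17,0,0]
After op 6 (pop): stack=[empty] mem=[0,17,0,0]
After op 7 (push 1): stack=[1] mem=[0,17,0,0]
After op 8 (push 10): stack=[1,10] mem=[0,17,0,0]
After op 9 (dup): stack=[1,10,10] mem=[0,17,0,0]
After op 10 (push 4): stack=[1,10,10,4] mem=[0,17,0,0]
After op 11 (STO M0): stack=[1,10,10] mem=[4,17,0,0]
After op 12 (-): stack=[1,0] mem=[4,17,0,0]
After op 13 (push 17): stack=[1,0,17] mem=[4,17,0,0]
After op 14 (STO M2): stack=[1,0] mem=[4,17,17,0]
After op 15 (push 6): stack=[1,0,6] mem=[4,17,17,0]
After op 16 (RCL M1): stack=[1,0,6,17] mem=[4,17,17,0]

Answer: 4 17 17 0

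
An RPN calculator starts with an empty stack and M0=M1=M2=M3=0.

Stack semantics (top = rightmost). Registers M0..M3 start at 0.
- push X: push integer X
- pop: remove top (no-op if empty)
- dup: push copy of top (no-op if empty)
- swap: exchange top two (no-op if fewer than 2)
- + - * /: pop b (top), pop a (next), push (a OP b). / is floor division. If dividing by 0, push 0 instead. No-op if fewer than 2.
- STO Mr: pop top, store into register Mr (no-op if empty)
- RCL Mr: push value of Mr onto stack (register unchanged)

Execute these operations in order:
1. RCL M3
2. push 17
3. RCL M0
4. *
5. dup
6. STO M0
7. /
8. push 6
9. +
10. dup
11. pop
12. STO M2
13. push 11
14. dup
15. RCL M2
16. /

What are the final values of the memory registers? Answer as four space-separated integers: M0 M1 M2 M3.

Answer: 0 0 6 0

Derivation:
After op 1 (RCL M3): stack=[0] mem=[0,0,0,0]
After op 2 (push 17): stack=[0,17] mem=[0,0,0,0]
After op 3 (RCL M0): stack=[0,17,0] mem=[0,0,0,0]
After op 4 (*): stack=[0,0] mem=[0,0,0,0]
After op 5 (dup): stack=[0,0,0] mem=[0,0,0,0]
After op 6 (STO M0): stack=[0,0] mem=[0,0,0,0]
After op 7 (/): stack=[0] mem=[0,0,0,0]
After op 8 (push 6): stack=[0,6] mem=[0,0,0,0]
After op 9 (+): stack=[6] mem=[0,0,0,0]
After op 10 (dup): stack=[6,6] mem=[0,0,0,0]
After op 11 (pop): stack=[6] mem=[0,0,0,0]
After op 12 (STO M2): stack=[empty] mem=[0,0,6,0]
After op 13 (push 11): stack=[11] mem=[0,0,6,0]
After op 14 (dup): stack=[11,11] mem=[0,0,6,0]
After op 15 (RCL M2): stack=[11,11,6] mem=[0,0,6,0]
After op 16 (/): stack=[11,1] mem=[0,0,6,0]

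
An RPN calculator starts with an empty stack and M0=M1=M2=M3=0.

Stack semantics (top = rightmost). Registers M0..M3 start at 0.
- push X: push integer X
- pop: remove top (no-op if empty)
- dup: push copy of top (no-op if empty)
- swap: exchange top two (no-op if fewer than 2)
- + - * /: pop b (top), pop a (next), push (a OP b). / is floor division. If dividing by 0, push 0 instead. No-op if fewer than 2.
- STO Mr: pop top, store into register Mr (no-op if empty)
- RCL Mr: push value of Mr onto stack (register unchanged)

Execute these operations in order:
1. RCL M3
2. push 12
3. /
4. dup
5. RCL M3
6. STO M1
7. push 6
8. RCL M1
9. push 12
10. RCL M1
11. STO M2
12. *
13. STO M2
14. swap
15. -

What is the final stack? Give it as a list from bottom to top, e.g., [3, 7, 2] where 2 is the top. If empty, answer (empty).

After op 1 (RCL M3): stack=[0] mem=[0,0,0,0]
After op 2 (push 12): stack=[0,12] mem=[0,0,0,0]
After op 3 (/): stack=[0] mem=[0,0,0,0]
After op 4 (dup): stack=[0,0] mem=[0,0,0,0]
After op 5 (RCL M3): stack=[0,0,0] mem=[0,0,0,0]
After op 6 (STO M1): stack=[0,0] mem=[0,0,0,0]
After op 7 (push 6): stack=[0,0,6] mem=[0,0,0,0]
After op 8 (RCL M1): stack=[0,0,6,0] mem=[0,0,0,0]
After op 9 (push 12): stack=[0,0,6,0,12] mem=[0,0,0,0]
After op 10 (RCL M1): stack=[0,0,6,0,12,0] mem=[0,0,0,0]
After op 11 (STO M2): stack=[0,0,6,0,12] mem=[0,0,0,0]
After op 12 (*): stack=[0,0,6,0] mem=[0,0,0,0]
After op 13 (STO M2): stack=[0,0,6] mem=[0,0,0,0]
After op 14 (swap): stack=[0,6,0] mem=[0,0,0,0]
After op 15 (-): stack=[0,6] mem=[0,0,0,0]

Answer: [0, 6]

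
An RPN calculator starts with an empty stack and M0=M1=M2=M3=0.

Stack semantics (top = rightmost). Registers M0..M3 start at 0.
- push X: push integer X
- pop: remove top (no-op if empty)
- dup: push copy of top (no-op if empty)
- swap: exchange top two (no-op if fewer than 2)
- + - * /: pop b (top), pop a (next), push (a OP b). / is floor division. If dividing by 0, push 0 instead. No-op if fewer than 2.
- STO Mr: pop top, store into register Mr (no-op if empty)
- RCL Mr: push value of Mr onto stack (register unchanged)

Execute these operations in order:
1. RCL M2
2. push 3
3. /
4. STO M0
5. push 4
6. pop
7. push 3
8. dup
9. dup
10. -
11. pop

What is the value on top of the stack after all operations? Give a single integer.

After op 1 (RCL M2): stack=[0] mem=[0,0,0,0]
After op 2 (push 3): stack=[0,3] mem=[0,0,0,0]
After op 3 (/): stack=[0] mem=[0,0,0,0]
After op 4 (STO M0): stack=[empty] mem=[0,0,0,0]
After op 5 (push 4): stack=[4] mem=[0,0,0,0]
After op 6 (pop): stack=[empty] mem=[0,0,0,0]
After op 7 (push 3): stack=[3] mem=[0,0,0,0]
After op 8 (dup): stack=[3,3] mem=[0,0,0,0]
After op 9 (dup): stack=[3,3,3] mem=[0,0,0,0]
After op 10 (-): stack=[3,0] mem=[0,0,0,0]
After op 11 (pop): stack=[3] mem=[0,0,0,0]

Answer: 3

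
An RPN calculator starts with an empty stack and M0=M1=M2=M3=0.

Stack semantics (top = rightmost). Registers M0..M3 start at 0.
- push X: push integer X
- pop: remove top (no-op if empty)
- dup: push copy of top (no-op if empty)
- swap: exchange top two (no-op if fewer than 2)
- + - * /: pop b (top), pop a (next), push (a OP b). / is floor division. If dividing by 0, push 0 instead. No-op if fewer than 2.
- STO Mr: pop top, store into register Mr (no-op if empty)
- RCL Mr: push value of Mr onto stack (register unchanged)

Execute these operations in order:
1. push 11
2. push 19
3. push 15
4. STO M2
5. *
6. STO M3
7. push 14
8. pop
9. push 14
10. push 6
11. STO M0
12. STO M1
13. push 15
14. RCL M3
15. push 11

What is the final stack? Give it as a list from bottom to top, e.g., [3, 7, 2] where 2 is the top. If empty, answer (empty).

Answer: [15, 209, 11]

Derivation:
After op 1 (push 11): stack=[11] mem=[0,0,0,0]
After op 2 (push 19): stack=[11,19] mem=[0,0,0,0]
After op 3 (push 15): stack=[11,19,15] mem=[0,0,0,0]
After op 4 (STO M2): stack=[11,19] mem=[0,0,15,0]
After op 5 (*): stack=[209] mem=[0,0,15,0]
After op 6 (STO M3): stack=[empty] mem=[0,0,15,209]
After op 7 (push 14): stack=[14] mem=[0,0,15,209]
After op 8 (pop): stack=[empty] mem=[0,0,15,209]
After op 9 (push 14): stack=[14] mem=[0,0,15,209]
After op 10 (push 6): stack=[14,6] mem=[0,0,15,209]
After op 11 (STO M0): stack=[14] mem=[6,0,15,209]
After op 12 (STO M1): stack=[empty] mem=[6,14,15,209]
After op 13 (push 15): stack=[15] mem=[6,14,15,209]
After op 14 (RCL M3): stack=[15,209] mem=[6,14,15,209]
After op 15 (push 11): stack=[15,209,11] mem=[6,14,15,209]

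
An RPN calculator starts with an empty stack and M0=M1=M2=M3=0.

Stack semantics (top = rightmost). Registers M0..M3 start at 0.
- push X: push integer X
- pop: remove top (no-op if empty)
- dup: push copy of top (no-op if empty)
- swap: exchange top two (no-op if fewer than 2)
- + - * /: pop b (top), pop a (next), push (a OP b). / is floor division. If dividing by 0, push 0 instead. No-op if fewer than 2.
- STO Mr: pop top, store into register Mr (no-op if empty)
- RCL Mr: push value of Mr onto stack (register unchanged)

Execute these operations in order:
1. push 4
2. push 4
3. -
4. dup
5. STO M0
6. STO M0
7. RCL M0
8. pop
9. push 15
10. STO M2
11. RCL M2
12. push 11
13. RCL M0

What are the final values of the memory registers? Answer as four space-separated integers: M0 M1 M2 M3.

Answer: 0 0 15 0

Derivation:
After op 1 (push 4): stack=[4] mem=[0,0,0,0]
After op 2 (push 4): stack=[4,4] mem=[0,0,0,0]
After op 3 (-): stack=[0] mem=[0,0,0,0]
After op 4 (dup): stack=[0,0] mem=[0,0,0,0]
After op 5 (STO M0): stack=[0] mem=[0,0,0,0]
After op 6 (STO M0): stack=[empty] mem=[0,0,0,0]
After op 7 (RCL M0): stack=[0] mem=[0,0,0,0]
After op 8 (pop): stack=[empty] mem=[0,0,0,0]
After op 9 (push 15): stack=[15] mem=[0,0,0,0]
After op 10 (STO M2): stack=[empty] mem=[0,0,15,0]
After op 11 (RCL M2): stack=[15] mem=[0,0,15,0]
After op 12 (push 11): stack=[15,11] mem=[0,0,15,0]
After op 13 (RCL M0): stack=[15,11,0] mem=[0,0,15,0]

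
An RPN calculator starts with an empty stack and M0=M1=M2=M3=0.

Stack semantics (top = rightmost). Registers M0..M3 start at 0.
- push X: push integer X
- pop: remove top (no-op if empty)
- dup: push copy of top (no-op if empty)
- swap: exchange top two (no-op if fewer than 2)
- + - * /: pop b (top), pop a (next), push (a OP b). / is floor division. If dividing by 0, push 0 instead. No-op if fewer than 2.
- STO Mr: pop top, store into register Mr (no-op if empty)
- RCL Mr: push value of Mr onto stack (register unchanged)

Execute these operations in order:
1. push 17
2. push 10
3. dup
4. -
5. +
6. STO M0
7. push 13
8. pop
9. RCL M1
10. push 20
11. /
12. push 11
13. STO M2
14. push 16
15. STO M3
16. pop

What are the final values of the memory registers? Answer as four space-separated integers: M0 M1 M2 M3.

After op 1 (push 17): stack=[17] mem=[0,0,0,0]
After op 2 (push 10): stack=[17,10] mem=[0,0,0,0]
After op 3 (dup): stack=[17,10,10] mem=[0,0,0,0]
After op 4 (-): stack=[17,0] mem=[0,0,0,0]
After op 5 (+): stack=[17] mem=[0,0,0,0]
After op 6 (STO M0): stack=[empty] mem=[17,0,0,0]
After op 7 (push 13): stack=[13] mem=[17,0,0,0]
After op 8 (pop): stack=[empty] mem=[17,0,0,0]
After op 9 (RCL M1): stack=[0] mem=[17,0,0,0]
After op 10 (push 20): stack=[0,20] mem=[17,0,0,0]
After op 11 (/): stack=[0] mem=[17,0,0,0]
After op 12 (push 11): stack=[0,11] mem=[17,0,0,0]
After op 13 (STO M2): stack=[0] mem=[17,0,11,0]
After op 14 (push 16): stack=[0,16] mem=[17,0,11,0]
After op 15 (STO M3): stack=[0] mem=[17,0,11,16]
After op 16 (pop): stack=[empty] mem=[17,0,11,16]

Answer: 17 0 11 16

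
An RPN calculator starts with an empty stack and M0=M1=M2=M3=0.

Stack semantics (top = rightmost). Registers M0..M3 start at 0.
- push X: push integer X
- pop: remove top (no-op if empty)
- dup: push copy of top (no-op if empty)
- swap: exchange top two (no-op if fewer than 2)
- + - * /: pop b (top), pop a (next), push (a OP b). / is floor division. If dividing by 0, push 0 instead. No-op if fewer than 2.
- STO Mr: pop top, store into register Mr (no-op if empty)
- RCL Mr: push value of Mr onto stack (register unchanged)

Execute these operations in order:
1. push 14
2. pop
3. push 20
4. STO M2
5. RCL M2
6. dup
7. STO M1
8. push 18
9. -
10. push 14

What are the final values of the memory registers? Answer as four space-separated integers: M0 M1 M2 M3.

After op 1 (push 14): stack=[14] mem=[0,0,0,0]
After op 2 (pop): stack=[empty] mem=[0,0,0,0]
After op 3 (push 20): stack=[20] mem=[0,0,0,0]
After op 4 (STO M2): stack=[empty] mem=[0,0,20,0]
After op 5 (RCL M2): stack=[20] mem=[0,0,20,0]
After op 6 (dup): stack=[20,20] mem=[0,0,20,0]
After op 7 (STO M1): stack=[20] mem=[0,20,20,0]
After op 8 (push 18): stack=[20,18] mem=[0,20,20,0]
After op 9 (-): stack=[2] mem=[0,20,20,0]
After op 10 (push 14): stack=[2,14] mem=[0,20,20,0]

Answer: 0 20 20 0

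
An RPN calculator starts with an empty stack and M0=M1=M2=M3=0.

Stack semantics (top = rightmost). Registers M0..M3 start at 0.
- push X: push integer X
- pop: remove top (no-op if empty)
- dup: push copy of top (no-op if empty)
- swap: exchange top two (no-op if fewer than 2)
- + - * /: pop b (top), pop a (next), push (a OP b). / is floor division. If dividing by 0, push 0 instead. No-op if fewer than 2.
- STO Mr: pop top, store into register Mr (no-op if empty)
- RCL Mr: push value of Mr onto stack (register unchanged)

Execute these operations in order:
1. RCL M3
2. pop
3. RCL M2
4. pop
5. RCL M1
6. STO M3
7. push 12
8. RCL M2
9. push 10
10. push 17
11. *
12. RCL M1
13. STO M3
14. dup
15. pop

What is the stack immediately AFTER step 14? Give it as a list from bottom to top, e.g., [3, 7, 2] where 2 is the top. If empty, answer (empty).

After op 1 (RCL M3): stack=[0] mem=[0,0,0,0]
After op 2 (pop): stack=[empty] mem=[0,0,0,0]
After op 3 (RCL M2): stack=[0] mem=[0,0,0,0]
After op 4 (pop): stack=[empty] mem=[0,0,0,0]
After op 5 (RCL M1): stack=[0] mem=[0,0,0,0]
After op 6 (STO M3): stack=[empty] mem=[0,0,0,0]
After op 7 (push 12): stack=[12] mem=[0,0,0,0]
After op 8 (RCL M2): stack=[12,0] mem=[0,0,0,0]
After op 9 (push 10): stack=[12,0,10] mem=[0,0,0,0]
After op 10 (push 17): stack=[12,0,10,17] mem=[0,0,0,0]
After op 11 (*): stack=[12,0,170] mem=[0,0,0,0]
After op 12 (RCL M1): stack=[12,0,170,0] mem=[0,0,0,0]
After op 13 (STO M3): stack=[12,0,170] mem=[0,0,0,0]
After op 14 (dup): stack=[12,0,170,170] mem=[0,0,0,0]

[12, 0, 170, 170]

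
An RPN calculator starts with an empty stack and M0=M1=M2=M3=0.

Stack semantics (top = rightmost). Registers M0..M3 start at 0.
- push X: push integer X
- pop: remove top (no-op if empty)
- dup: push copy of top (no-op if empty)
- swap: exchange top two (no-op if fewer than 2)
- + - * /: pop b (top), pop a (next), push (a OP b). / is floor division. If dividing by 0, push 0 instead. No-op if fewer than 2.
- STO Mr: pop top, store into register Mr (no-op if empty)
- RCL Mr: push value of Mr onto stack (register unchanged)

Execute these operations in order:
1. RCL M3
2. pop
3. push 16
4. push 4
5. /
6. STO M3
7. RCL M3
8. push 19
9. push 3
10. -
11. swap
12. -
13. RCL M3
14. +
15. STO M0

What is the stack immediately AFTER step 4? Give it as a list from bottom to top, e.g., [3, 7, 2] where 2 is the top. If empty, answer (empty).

After op 1 (RCL M3): stack=[0] mem=[0,0,0,0]
After op 2 (pop): stack=[empty] mem=[0,0,0,0]
After op 3 (push 16): stack=[16] mem=[0,0,0,0]
After op 4 (push 4): stack=[16,4] mem=[0,0,0,0]

[16, 4]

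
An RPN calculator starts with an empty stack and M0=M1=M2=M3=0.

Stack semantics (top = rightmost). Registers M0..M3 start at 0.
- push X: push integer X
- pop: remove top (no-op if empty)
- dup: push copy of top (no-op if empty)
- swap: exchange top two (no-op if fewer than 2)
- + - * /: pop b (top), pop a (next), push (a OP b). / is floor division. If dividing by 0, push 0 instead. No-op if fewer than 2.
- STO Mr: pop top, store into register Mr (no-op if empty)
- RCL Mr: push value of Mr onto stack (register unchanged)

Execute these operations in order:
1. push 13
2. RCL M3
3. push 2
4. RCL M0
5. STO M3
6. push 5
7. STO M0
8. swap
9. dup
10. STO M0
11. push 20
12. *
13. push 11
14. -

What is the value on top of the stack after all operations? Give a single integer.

After op 1 (push 13): stack=[13] mem=[0,0,0,0]
After op 2 (RCL M3): stack=[13,0] mem=[0,0,0,0]
After op 3 (push 2): stack=[13,0,2] mem=[0,0,0,0]
After op 4 (RCL M0): stack=[13,0,2,0] mem=[0,0,0,0]
After op 5 (STO M3): stack=[13,0,2] mem=[0,0,0,0]
After op 6 (push 5): stack=[13,0,2,5] mem=[0,0,0,0]
After op 7 (STO M0): stack=[13,0,2] mem=[5,0,0,0]
After op 8 (swap): stack=[13,2,0] mem=[5,0,0,0]
After op 9 (dup): stack=[13,2,0,0] mem=[5,0,0,0]
After op 10 (STO M0): stack=[13,2,0] mem=[0,0,0,0]
After op 11 (push 20): stack=[13,2,0,20] mem=[0,0,0,0]
After op 12 (*): stack=[13,2,0] mem=[0,0,0,0]
After op 13 (push 11): stack=[13,2,0,11] mem=[0,0,0,0]
After op 14 (-): stack=[13,2,-11] mem=[0,0,0,0]

Answer: -11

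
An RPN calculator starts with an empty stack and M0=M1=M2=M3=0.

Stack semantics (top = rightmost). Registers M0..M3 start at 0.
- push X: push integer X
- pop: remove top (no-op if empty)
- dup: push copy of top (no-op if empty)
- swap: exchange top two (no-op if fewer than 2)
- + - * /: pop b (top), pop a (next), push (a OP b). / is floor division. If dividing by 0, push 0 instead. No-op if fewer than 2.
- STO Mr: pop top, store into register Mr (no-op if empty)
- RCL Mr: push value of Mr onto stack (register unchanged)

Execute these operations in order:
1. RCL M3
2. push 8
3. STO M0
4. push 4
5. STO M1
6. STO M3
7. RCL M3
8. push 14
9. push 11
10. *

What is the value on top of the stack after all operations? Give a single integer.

After op 1 (RCL M3): stack=[0] mem=[0,0,0,0]
After op 2 (push 8): stack=[0,8] mem=[0,0,0,0]
After op 3 (STO M0): stack=[0] mem=[8,0,0,0]
After op 4 (push 4): stack=[0,4] mem=[8,0,0,0]
After op 5 (STO M1): stack=[0] mem=[8,4,0,0]
After op 6 (STO M3): stack=[empty] mem=[8,4,0,0]
After op 7 (RCL M3): stack=[0] mem=[8,4,0,0]
After op 8 (push 14): stack=[0,14] mem=[8,4,0,0]
After op 9 (push 11): stack=[0,14,11] mem=[8,4,0,0]
After op 10 (*): stack=[0,154] mem=[8,4,0,0]

Answer: 154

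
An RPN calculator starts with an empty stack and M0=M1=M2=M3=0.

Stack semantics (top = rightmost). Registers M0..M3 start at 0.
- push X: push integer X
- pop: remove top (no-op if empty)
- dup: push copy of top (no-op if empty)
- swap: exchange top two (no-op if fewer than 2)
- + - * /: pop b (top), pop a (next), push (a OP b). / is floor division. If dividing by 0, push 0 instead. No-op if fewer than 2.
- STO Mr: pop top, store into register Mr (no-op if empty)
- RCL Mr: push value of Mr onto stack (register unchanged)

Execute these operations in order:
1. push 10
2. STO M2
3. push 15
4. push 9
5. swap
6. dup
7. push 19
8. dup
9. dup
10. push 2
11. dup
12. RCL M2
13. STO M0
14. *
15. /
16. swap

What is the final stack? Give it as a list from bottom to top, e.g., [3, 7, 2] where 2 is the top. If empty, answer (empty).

Answer: [9, 15, 15, 19, 4, 19]

Derivation:
After op 1 (push 10): stack=[10] mem=[0,0,0,0]
After op 2 (STO M2): stack=[empty] mem=[0,0,10,0]
After op 3 (push 15): stack=[15] mem=[0,0,10,0]
After op 4 (push 9): stack=[15,9] mem=[0,0,10,0]
After op 5 (swap): stack=[9,15] mem=[0,0,10,0]
After op 6 (dup): stack=[9,15,15] mem=[0,0,10,0]
After op 7 (push 19): stack=[9,15,15,19] mem=[0,0,10,0]
After op 8 (dup): stack=[9,15,15,19,19] mem=[0,0,10,0]
After op 9 (dup): stack=[9,15,15,19,19,19] mem=[0,0,10,0]
After op 10 (push 2): stack=[9,15,15,19,19,19,2] mem=[0,0,10,0]
After op 11 (dup): stack=[9,15,15,19,19,19,2,2] mem=[0,0,10,0]
After op 12 (RCL M2): stack=[9,15,15,19,19,19,2,2,10] mem=[0,0,10,0]
After op 13 (STO M0): stack=[9,15,15,19,19,19,2,2] mem=[10,0,10,0]
After op 14 (*): stack=[9,15,15,19,19,19,4] mem=[10,0,10,0]
After op 15 (/): stack=[9,15,15,19,19,4] mem=[10,0,10,0]
After op 16 (swap): stack=[9,15,15,19,4,19] mem=[10,0,10,0]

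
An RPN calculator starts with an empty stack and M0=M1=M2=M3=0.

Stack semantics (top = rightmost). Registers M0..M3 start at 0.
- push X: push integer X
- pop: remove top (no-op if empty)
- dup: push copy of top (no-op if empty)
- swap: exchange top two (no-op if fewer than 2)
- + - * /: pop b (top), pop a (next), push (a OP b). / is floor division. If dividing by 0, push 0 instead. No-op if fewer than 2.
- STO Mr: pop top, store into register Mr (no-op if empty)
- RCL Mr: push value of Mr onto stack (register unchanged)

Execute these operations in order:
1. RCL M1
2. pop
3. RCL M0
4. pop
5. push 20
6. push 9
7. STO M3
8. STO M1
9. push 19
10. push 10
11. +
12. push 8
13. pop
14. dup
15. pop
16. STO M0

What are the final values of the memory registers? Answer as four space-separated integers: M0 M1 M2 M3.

Answer: 29 20 0 9

Derivation:
After op 1 (RCL M1): stack=[0] mem=[0,0,0,0]
After op 2 (pop): stack=[empty] mem=[0,0,0,0]
After op 3 (RCL M0): stack=[0] mem=[0,0,0,0]
After op 4 (pop): stack=[empty] mem=[0,0,0,0]
After op 5 (push 20): stack=[20] mem=[0,0,0,0]
After op 6 (push 9): stack=[20,9] mem=[0,0,0,0]
After op 7 (STO M3): stack=[20] mem=[0,0,0,9]
After op 8 (STO M1): stack=[empty] mem=[0,20,0,9]
After op 9 (push 19): stack=[19] mem=[0,20,0,9]
After op 10 (push 10): stack=[19,10] mem=[0,20,0,9]
After op 11 (+): stack=[29] mem=[0,20,0,9]
After op 12 (push 8): stack=[29,8] mem=[0,20,0,9]
After op 13 (pop): stack=[29] mem=[0,20,0,9]
After op 14 (dup): stack=[29,29] mem=[0,20,0,9]
After op 15 (pop): stack=[29] mem=[0,20,0,9]
After op 16 (STO M0): stack=[empty] mem=[29,20,0,9]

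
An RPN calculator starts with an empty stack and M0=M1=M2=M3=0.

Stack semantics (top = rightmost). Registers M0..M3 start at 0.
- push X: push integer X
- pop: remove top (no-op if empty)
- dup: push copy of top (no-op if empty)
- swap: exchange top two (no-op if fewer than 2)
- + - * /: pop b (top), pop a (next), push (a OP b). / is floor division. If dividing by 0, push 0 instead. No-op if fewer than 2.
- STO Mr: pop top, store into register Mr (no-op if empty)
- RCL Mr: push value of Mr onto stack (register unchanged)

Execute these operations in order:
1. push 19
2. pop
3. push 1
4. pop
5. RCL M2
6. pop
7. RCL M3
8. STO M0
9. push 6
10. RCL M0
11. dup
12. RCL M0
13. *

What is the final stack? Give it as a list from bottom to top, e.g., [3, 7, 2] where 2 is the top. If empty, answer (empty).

After op 1 (push 19): stack=[19] mem=[0,0,0,0]
After op 2 (pop): stack=[empty] mem=[0,0,0,0]
After op 3 (push 1): stack=[1] mem=[0,0,0,0]
After op 4 (pop): stack=[empty] mem=[0,0,0,0]
After op 5 (RCL M2): stack=[0] mem=[0,0,0,0]
After op 6 (pop): stack=[empty] mem=[0,0,0,0]
After op 7 (RCL M3): stack=[0] mem=[0,0,0,0]
After op 8 (STO M0): stack=[empty] mem=[0,0,0,0]
After op 9 (push 6): stack=[6] mem=[0,0,0,0]
After op 10 (RCL M0): stack=[6,0] mem=[0,0,0,0]
After op 11 (dup): stack=[6,0,0] mem=[0,0,0,0]
After op 12 (RCL M0): stack=[6,0,0,0] mem=[0,0,0,0]
After op 13 (*): stack=[6,0,0] mem=[0,0,0,0]

Answer: [6, 0, 0]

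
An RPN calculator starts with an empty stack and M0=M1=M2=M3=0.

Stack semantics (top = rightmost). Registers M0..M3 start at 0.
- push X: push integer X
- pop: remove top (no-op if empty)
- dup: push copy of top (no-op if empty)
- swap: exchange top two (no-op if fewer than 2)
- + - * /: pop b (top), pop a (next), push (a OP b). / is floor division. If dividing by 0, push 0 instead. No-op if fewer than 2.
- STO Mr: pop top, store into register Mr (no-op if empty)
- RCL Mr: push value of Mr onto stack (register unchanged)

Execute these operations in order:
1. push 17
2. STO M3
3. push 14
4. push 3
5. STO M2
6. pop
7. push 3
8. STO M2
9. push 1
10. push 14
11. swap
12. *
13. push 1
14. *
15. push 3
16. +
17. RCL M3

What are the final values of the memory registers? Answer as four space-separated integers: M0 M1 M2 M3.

After op 1 (push 17): stack=[17] mem=[0,0,0,0]
After op 2 (STO M3): stack=[empty] mem=[0,0,0,17]
After op 3 (push 14): stack=[14] mem=[0,0,0,17]
After op 4 (push 3): stack=[14,3] mem=[0,0,0,17]
After op 5 (STO M2): stack=[14] mem=[0,0,3,17]
After op 6 (pop): stack=[empty] mem=[0,0,3,17]
After op 7 (push 3): stack=[3] mem=[0,0,3,17]
After op 8 (STO M2): stack=[empty] mem=[0,0,3,17]
After op 9 (push 1): stack=[1] mem=[0,0,3,17]
After op 10 (push 14): stack=[1,14] mem=[0,0,3,17]
After op 11 (swap): stack=[14,1] mem=[0,0,3,17]
After op 12 (*): stack=[14] mem=[0,0,3,17]
After op 13 (push 1): stack=[14,1] mem=[0,0,3,17]
After op 14 (*): stack=[14] mem=[0,0,3,17]
After op 15 (push 3): stack=[14,3] mem=[0,0,3,17]
After op 16 (+): stack=[17] mem=[0,0,3,17]
After op 17 (RCL M3): stack=[17,17] mem=[0,0,3,17]

Answer: 0 0 3 17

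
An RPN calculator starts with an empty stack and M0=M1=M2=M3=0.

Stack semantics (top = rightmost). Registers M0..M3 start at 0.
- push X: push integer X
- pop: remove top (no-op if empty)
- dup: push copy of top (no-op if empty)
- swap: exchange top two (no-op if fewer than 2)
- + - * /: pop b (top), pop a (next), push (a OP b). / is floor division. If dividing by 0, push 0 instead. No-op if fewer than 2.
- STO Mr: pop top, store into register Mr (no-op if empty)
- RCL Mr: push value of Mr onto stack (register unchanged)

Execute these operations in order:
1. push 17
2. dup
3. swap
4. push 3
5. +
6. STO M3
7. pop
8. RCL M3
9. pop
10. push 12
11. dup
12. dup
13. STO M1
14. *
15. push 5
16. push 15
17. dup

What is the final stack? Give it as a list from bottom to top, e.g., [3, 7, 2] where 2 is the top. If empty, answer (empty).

After op 1 (push 17): stack=[17] mem=[0,0,0,0]
After op 2 (dup): stack=[17,17] mem=[0,0,0,0]
After op 3 (swap): stack=[17,17] mem=[0,0,0,0]
After op 4 (push 3): stack=[17,17,3] mem=[0,0,0,0]
After op 5 (+): stack=[17,20] mem=[0,0,0,0]
After op 6 (STO M3): stack=[17] mem=[0,0,0,20]
After op 7 (pop): stack=[empty] mem=[0,0,0,20]
After op 8 (RCL M3): stack=[20] mem=[0,0,0,20]
After op 9 (pop): stack=[empty] mem=[0,0,0,20]
After op 10 (push 12): stack=[12] mem=[0,0,0,20]
After op 11 (dup): stack=[12,12] mem=[0,0,0,20]
After op 12 (dup): stack=[12,12,12] mem=[0,0,0,20]
After op 13 (STO M1): stack=[12,12] mem=[0,12,0,20]
After op 14 (*): stack=[144] mem=[0,12,0,20]
After op 15 (push 5): stack=[144,5] mem=[0,12,0,20]
After op 16 (push 15): stack=[144,5,15] mem=[0,12,0,20]
After op 17 (dup): stack=[144,5,15,15] mem=[0,12,0,20]

Answer: [144, 5, 15, 15]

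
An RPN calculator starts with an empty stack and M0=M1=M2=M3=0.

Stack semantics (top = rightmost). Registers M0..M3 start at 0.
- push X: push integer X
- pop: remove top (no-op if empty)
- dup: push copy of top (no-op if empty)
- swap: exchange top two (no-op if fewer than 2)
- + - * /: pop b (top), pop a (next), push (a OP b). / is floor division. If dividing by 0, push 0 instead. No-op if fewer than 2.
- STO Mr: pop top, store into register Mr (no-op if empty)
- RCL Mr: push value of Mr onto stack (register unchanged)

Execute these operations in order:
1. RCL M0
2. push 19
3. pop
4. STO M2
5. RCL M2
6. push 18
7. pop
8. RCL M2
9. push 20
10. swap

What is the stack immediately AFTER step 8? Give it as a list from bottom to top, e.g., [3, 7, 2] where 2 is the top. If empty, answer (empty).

After op 1 (RCL M0): stack=[0] mem=[0,0,0,0]
After op 2 (push 19): stack=[0,19] mem=[0,0,0,0]
After op 3 (pop): stack=[0] mem=[0,0,0,0]
After op 4 (STO M2): stack=[empty] mem=[0,0,0,0]
After op 5 (RCL M2): stack=[0] mem=[0,0,0,0]
After op 6 (push 18): stack=[0,18] mem=[0,0,0,0]
After op 7 (pop): stack=[0] mem=[0,0,0,0]
After op 8 (RCL M2): stack=[0,0] mem=[0,0,0,0]

[0, 0]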